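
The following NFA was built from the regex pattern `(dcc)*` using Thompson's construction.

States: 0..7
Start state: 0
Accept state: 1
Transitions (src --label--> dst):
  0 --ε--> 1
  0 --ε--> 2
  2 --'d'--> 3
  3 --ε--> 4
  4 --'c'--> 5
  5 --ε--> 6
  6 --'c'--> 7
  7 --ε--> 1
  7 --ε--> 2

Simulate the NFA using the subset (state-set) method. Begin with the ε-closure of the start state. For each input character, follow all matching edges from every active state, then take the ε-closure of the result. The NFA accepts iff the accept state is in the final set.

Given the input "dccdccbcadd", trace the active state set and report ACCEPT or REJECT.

Answer: REJECT

Steps:
start: ε-closure({0}) = {0,1,2}
'd' @ 1: {3,4}
'c' @ 2: {5,6}
'c' @ 3: {1,2,7}  (accept∈set)
'd' @ 4: {3,4}
'c' @ 5: {5,6}
'c' @ 6: {1,2,7}  (accept∈set)
'b' @ 7: {}  — state set empty
rest 'cadd' ignored (set empty)
after full input: {}  (accept=1 not in)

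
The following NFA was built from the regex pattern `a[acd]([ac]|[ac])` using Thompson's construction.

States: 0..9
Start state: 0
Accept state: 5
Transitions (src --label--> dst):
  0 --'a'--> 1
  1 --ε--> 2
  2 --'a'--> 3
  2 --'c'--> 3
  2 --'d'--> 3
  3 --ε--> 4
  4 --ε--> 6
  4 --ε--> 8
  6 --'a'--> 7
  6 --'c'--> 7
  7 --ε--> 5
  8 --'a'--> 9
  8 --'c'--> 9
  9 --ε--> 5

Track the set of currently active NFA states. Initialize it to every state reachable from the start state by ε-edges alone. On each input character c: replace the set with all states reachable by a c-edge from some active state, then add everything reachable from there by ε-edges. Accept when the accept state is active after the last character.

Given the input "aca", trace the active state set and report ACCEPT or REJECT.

Answer: ACCEPT

Trace:
S₀ = ε-closure({0}) = {0}
'a' @ 1: {1,2}
'c' @ 2: {3,4,6,8}
'a' @ 3: {5,7,9}  (accept∈set)
end set {5,7,9} — state 5 in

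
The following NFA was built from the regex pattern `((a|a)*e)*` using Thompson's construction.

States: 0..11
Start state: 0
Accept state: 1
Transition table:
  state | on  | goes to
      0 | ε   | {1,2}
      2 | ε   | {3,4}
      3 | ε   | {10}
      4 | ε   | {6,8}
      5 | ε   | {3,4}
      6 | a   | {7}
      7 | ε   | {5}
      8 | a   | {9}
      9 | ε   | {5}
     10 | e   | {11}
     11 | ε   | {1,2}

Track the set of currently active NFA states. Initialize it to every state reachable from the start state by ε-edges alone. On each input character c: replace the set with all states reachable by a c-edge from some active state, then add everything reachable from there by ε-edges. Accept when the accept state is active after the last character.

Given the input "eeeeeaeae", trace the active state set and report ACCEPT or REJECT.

Answer: ACCEPT

Trace:
S₀ = ε-closure({0}) = {0,1,2,3,4,6,8,10}
'e' @ 1: {1,2,3,4,6,8,10,11}  ✓accept
'e' @ 2: {1,2,3,4,6,8,10,11}  ✓accept
'e' @ 3: {1,2,3,4,6,8,10,11}  ✓accept
'e' @ 4: {1,2,3,4,6,8,10,11}  ✓accept
'e' @ 5: {1,2,3,4,6,8,10,11}  ✓accept
'a' @ 6: {3,4,5,6,7,8,9,10}
'e' @ 7: {1,2,3,4,6,8,10,11}  ✓accept
'a' @ 8: {3,4,5,6,7,8,9,10}
'e' @ 9: {1,2,3,4,6,8,10,11}  ✓accept
after full input: {1,2,3,4,6,8,10,11}  (accept=1 in)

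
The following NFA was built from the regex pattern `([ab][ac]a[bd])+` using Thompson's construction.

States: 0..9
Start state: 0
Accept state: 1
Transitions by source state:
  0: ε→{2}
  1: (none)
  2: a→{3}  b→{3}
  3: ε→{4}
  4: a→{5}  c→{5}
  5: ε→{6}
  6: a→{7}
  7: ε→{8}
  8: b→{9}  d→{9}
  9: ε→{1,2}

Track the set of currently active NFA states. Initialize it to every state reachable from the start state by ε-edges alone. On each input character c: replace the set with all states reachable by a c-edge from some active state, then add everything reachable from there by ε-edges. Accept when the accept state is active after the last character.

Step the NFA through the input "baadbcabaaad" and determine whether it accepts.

S₀ = ε-closure({0}) = {0,2}
'b' @ 1: {3,4}
'a' @ 2: {5,6}
'a' @ 3: {7,8}
'd' @ 4: {1,2,9}  [accepting]
'b' @ 5: {3,4}
'c' @ 6: {5,6}
'a' @ 7: {7,8}
'b' @ 8: {1,2,9}  [accepting]
'a' @ 9: {3,4}
'a' @ 10: {5,6}
'a' @ 11: {7,8}
'd' @ 12: {1,2,9}  [accepting]
final: {1,2,9}; accept 1 in set

Answer: ACCEPT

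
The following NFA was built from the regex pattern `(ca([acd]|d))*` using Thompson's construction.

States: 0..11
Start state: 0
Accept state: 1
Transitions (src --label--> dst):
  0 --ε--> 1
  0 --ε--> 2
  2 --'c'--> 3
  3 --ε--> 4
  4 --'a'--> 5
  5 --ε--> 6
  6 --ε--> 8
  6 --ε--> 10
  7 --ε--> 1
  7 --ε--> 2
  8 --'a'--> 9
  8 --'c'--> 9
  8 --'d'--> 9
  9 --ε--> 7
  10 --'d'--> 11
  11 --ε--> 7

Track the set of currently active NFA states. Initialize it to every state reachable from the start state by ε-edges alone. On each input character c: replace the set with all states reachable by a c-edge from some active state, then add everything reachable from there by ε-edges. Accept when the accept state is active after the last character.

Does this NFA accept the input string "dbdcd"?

Answer: REJECT

Derivation:
S₀ = ε-closure({0}) = {0,1,2}
'd' @ 1: {}  — dead — no transitions
rest 'bdcd' ignored (set empty)
after full input: {}  (accept=1 not in)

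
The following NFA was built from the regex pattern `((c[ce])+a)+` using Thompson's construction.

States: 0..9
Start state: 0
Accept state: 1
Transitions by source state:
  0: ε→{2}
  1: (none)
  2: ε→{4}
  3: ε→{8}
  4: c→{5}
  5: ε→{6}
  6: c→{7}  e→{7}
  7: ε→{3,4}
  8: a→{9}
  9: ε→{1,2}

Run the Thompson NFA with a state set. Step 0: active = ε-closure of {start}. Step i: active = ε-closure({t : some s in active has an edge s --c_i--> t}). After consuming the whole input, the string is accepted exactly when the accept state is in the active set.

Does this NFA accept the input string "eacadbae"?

initial (ε-close {0}): {0,2,4}
'e' @ 1: {}  — dead — no transitions
rest 'acadbae' ignored (set empty)
final: {}; accept 1 not in set

Answer: REJECT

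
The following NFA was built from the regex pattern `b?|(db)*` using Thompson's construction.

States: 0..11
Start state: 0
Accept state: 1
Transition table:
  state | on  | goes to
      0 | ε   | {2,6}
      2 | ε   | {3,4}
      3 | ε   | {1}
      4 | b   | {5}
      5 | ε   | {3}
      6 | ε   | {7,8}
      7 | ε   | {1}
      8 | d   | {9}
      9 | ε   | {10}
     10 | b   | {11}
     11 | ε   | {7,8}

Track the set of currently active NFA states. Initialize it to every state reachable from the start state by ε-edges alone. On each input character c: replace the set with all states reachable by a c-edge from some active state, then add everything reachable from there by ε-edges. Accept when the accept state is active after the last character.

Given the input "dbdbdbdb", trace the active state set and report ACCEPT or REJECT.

Answer: ACCEPT

Trace:
S₀ = ε-closure({0}) = {0,1,2,3,4,6,7,8}
'd' @ 1: {9,10}
'b' @ 2: {1,7,8,11}  [accepting]
'd' @ 3: {9,10}
'b' @ 4: {1,7,8,11}  [accepting]
'd' @ 5: {9,10}
'b' @ 6: {1,7,8,11}  [accepting]
'd' @ 7: {9,10}
'b' @ 8: {1,7,8,11}  [accepting]
end set {1,7,8,11} — state 1 in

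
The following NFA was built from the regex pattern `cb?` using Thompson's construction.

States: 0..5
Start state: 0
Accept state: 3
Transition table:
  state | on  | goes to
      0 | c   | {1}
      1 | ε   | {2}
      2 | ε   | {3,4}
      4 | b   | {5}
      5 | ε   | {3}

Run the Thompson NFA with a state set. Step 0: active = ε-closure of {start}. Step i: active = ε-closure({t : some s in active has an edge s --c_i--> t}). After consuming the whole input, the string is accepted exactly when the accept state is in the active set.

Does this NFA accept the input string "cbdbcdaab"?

S₀ = ε-closure({0}) = {0}
'c' @ 1: {1,2,3,4}  ✓accept
'b' @ 2: {3,5}  ✓accept
'd' @ 3: {}  — dead — no transitions
rest 'bcdaab' ignored (set empty)
end set {} — state 3 not in

Answer: REJECT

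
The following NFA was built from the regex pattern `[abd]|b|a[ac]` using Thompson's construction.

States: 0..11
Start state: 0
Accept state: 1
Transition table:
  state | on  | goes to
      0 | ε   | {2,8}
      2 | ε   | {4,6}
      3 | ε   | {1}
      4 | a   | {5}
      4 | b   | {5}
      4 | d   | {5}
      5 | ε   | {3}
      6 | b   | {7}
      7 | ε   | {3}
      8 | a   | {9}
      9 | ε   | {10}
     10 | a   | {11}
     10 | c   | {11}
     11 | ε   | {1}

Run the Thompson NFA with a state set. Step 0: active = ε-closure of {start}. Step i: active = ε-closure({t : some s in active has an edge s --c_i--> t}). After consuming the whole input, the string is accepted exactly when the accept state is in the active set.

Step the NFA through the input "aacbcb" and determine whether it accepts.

initial (ε-close {0}): {0,2,4,6,8}
'a' @ 1: {1,3,5,9,10}  (accept∈set)
'a' @ 2: {1,11}  (accept∈set)
'c' @ 3: {}  — no active states
rest 'bcb' ignored (set empty)
end set {} — state 1 not in

Answer: REJECT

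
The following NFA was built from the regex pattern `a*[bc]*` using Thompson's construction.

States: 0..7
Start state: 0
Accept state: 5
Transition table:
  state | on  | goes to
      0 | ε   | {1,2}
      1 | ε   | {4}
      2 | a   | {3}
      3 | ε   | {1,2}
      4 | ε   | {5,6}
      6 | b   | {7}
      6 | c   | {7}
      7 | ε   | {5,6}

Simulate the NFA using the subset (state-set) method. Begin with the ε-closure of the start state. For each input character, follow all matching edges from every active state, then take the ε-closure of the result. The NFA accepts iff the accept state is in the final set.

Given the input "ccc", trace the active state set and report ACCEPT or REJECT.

Answer: ACCEPT

Derivation:
initial (ε-close {0}): {0,1,2,4,5,6}
'c' @ 1: {5,6,7}  ✓accept
'c' @ 2: {5,6,7}  ✓accept
'c' @ 3: {5,6,7}  ✓accept
after full input: {5,6,7}  (accept=5 in)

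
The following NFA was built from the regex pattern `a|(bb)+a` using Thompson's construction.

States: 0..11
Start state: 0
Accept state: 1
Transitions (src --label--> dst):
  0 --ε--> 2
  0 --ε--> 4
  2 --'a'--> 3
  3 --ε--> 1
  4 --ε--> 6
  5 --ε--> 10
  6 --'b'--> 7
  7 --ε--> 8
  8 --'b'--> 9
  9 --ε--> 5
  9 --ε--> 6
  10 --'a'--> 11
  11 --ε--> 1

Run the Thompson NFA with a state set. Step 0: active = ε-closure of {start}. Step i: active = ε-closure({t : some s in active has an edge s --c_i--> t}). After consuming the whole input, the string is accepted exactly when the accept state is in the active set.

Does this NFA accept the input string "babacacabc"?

Answer: REJECT

Derivation:
initial (ε-close {0}): {0,2,4,6}
'b' @ 1: {7,8}
'a' @ 2: {}  — state set empty
rest 'bacacabc' ignored (set empty)
after full input: {}  (accept=1 not in)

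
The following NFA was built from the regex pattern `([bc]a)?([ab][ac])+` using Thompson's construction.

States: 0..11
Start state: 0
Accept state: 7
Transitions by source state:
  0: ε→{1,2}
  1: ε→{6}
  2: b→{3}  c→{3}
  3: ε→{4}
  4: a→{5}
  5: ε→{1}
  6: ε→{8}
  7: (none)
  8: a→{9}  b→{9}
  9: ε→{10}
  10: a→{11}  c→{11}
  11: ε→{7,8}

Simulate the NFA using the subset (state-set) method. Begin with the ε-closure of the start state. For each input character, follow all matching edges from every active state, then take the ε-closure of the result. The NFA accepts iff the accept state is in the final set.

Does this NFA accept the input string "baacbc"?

Answer: ACCEPT

Derivation:
initial (ε-close {0}): {0,1,2,6,8}
'b' @ 1: {3,4,9,10}
'a' @ 2: {1,5,6,7,8,11}  ✓accept
'a' @ 3: {9,10}
'c' @ 4: {7,8,11}  ✓accept
'b' @ 5: {9,10}
'c' @ 6: {7,8,11}  ✓accept
final: {7,8,11}; accept 7 in set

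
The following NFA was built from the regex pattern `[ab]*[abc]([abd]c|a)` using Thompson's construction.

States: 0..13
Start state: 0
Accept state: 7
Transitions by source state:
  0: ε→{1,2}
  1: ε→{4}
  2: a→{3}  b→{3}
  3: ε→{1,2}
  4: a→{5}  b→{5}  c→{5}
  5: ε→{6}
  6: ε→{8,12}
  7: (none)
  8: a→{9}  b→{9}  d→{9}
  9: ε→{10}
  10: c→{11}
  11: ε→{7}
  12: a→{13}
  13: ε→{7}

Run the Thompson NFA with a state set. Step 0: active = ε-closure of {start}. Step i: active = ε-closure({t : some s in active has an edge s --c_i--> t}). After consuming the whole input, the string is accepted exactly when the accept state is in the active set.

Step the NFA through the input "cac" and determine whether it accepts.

Answer: ACCEPT

Derivation:
initial (ε-close {0}): {0,1,2,4}
'c' @ 1: {5,6,8,12}
'a' @ 2: {7,9,10,13}  [accepting]
'c' @ 3: {7,11}  [accepting]
end set {7,11} — state 7 in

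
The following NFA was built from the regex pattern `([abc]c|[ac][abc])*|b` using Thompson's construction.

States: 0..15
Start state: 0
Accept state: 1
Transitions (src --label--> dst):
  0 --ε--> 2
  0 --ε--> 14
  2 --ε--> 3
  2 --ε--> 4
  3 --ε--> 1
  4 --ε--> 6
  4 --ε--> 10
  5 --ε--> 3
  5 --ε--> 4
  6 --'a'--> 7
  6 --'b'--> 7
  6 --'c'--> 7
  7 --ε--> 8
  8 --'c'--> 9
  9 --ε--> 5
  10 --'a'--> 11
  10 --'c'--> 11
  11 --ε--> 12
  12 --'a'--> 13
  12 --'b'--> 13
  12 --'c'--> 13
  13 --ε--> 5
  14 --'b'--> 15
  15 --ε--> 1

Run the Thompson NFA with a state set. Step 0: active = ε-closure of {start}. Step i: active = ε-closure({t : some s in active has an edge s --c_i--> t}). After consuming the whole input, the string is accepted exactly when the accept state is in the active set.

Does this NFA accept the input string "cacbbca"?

S₀ = ε-closure({0}) = {0,1,2,3,4,6,10,14}
'c' @ 1: {7,8,11,12}
'a' @ 2: {1,3,4,5,6,10,13}  ✓accept
'c' @ 3: {7,8,11,12}
'b' @ 4: {1,3,4,5,6,10,13}  ✓accept
'b' @ 5: {7,8}
'c' @ 6: {1,3,4,5,6,9,10}  ✓accept
'a' @ 7: {7,8,11,12}
end set {7,8,11,12} — state 1 not in

Answer: REJECT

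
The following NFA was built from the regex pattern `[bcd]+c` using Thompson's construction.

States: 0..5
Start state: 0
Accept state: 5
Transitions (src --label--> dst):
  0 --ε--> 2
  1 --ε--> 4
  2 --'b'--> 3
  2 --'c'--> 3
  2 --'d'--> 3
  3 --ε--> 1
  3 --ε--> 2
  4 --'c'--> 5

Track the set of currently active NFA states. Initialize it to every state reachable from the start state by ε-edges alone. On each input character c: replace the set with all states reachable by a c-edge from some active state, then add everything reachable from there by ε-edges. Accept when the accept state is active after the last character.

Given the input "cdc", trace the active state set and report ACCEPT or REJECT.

Answer: ACCEPT

Steps:
S₀ = ε-closure({0}) = {0,2}
'c' @ 1: {1,2,3,4}
'd' @ 2: {1,2,3,4}
'c' @ 3: {1,2,3,4,5}  [accepting]
end set {1,2,3,4,5} — state 5 in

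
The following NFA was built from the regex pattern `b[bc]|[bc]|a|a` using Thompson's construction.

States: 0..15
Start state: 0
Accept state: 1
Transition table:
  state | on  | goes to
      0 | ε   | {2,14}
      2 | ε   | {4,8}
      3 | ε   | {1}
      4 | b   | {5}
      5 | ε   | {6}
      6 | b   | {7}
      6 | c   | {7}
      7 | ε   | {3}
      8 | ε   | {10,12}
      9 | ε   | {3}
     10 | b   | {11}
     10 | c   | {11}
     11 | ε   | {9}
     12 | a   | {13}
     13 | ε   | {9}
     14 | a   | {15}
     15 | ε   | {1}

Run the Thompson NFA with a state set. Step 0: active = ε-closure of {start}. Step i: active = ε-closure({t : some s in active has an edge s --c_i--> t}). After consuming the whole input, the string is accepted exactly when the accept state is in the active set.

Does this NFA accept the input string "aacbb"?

S₀ = ε-closure({0}) = {0,2,4,8,10,12,14}
'a' @ 1: {1,3,9,13,15}  [accepting]
'a' @ 2: {}  — state set empty
rest 'cbb' ignored (set empty)
after full input: {}  (accept=1 not in)

Answer: REJECT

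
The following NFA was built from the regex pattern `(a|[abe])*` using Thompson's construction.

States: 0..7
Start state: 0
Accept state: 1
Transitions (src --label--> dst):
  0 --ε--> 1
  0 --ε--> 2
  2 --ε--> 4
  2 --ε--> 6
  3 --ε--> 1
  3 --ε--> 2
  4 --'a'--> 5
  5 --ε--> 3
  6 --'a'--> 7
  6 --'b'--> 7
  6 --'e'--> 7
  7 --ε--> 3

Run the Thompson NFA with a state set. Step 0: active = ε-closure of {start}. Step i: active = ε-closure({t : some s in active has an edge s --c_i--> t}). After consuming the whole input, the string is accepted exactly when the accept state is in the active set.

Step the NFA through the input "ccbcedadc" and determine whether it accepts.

Answer: REJECT

Derivation:
start: ε-closure({0}) = {0,1,2,4,6}
'c' @ 1: {}  — state set empty
rest 'cbcedadc' ignored (set empty)
final: {}; accept 1 not in set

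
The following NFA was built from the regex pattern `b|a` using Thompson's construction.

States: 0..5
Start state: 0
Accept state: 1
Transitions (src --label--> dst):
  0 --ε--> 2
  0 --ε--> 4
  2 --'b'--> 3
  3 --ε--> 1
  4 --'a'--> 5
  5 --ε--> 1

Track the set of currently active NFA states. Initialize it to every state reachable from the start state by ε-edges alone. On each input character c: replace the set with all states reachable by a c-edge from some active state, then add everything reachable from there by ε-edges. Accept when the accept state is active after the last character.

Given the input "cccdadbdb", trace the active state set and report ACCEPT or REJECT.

Answer: REJECT

Trace:
start: ε-closure({0}) = {0,2,4}
'c' @ 1: {}  — no active states
rest 'ccdadbdb' ignored (set empty)
end set {} — state 1 not in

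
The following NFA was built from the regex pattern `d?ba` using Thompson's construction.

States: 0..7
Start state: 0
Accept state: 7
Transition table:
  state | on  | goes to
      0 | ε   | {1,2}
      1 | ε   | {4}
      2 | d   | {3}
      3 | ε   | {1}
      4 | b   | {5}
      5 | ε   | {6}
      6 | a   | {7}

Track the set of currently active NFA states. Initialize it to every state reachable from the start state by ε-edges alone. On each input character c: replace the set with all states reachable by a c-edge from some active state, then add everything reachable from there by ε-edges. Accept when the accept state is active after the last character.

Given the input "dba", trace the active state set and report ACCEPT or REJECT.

Answer: ACCEPT

Derivation:
S₀ = ε-closure({0}) = {0,1,2,4}
'd' @ 1: {1,3,4}
'b' @ 2: {5,6}
'a' @ 3: {7}  [accepting]
final: {7}; accept 7 in set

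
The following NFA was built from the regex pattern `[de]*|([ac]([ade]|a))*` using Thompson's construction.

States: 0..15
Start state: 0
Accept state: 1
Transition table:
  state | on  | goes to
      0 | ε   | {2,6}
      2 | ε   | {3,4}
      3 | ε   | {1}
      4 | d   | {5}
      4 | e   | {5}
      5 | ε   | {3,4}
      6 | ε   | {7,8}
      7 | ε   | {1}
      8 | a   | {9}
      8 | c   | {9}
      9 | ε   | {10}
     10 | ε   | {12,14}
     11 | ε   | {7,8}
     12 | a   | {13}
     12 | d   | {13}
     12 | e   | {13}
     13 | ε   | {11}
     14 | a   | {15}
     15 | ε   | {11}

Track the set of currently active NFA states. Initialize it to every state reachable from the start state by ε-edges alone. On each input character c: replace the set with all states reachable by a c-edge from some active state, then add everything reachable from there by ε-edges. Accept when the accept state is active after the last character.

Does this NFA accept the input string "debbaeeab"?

Answer: REJECT

Steps:
start: ε-closure({0}) = {0,1,2,3,4,6,7,8}
'd' @ 1: {1,3,4,5}  [accepting]
'e' @ 2: {1,3,4,5}  [accepting]
'b' @ 3: {}  — no active states
rest 'baeeab' ignored (set empty)
final: {}; accept 1 not in set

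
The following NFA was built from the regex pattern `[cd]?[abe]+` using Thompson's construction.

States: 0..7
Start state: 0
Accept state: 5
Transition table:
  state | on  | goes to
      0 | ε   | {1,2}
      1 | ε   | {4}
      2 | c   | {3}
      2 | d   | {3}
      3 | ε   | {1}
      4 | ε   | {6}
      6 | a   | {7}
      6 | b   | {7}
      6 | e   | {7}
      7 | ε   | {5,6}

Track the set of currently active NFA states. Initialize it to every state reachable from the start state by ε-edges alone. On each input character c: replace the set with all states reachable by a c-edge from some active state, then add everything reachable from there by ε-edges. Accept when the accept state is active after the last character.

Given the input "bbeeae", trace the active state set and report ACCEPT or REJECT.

S₀ = ε-closure({0}) = {0,1,2,4,6}
'b' @ 1: {5,6,7}  ✓accept
'b' @ 2: {5,6,7}  ✓accept
'e' @ 3: {5,6,7}  ✓accept
'e' @ 4: {5,6,7}  ✓accept
'a' @ 5: {5,6,7}  ✓accept
'e' @ 6: {5,6,7}  ✓accept
final: {5,6,7}; accept 5 in set

Answer: ACCEPT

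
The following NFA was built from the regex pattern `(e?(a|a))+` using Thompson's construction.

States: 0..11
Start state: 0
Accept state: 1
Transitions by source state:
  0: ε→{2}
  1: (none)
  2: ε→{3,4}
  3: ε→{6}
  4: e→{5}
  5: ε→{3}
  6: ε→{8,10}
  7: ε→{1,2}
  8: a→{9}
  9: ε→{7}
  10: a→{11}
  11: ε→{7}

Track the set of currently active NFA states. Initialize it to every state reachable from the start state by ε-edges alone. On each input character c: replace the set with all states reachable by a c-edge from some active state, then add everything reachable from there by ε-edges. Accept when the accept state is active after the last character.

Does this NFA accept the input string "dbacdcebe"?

Answer: REJECT

Steps:
initial (ε-close {0}): {0,2,3,4,6,8,10}
'd' @ 1: {}  — dead — no transitions
rest 'bacdcebe' ignored (set empty)
end set {} — state 1 not in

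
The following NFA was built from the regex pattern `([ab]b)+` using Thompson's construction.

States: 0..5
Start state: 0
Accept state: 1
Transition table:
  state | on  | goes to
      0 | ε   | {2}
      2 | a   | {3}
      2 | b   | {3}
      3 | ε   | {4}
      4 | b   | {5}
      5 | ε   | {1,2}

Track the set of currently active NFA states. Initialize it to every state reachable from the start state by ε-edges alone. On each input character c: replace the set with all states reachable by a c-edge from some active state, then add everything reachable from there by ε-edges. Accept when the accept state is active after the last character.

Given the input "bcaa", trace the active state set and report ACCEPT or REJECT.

S₀ = ε-closure({0}) = {0,2}
'b' @ 1: {3,4}
'c' @ 2: {}  — no active states
rest 'aa' ignored (set empty)
final: {}; accept 1 not in set

Answer: REJECT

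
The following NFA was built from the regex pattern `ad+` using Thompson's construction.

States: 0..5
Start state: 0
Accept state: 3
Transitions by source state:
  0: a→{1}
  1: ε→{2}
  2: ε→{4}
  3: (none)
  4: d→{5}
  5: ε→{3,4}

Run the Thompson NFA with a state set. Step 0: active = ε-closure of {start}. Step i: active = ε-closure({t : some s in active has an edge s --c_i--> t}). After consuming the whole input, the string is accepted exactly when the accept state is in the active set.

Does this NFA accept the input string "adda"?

Answer: REJECT

Trace:
start: ε-closure({0}) = {0}
'a' @ 1: {1,2,4}
'd' @ 2: {3,4,5}  [accepting]
'd' @ 3: {3,4,5}  [accepting]
'a' @ 4: {}  — dead — no transitions
final: {}; accept 3 not in set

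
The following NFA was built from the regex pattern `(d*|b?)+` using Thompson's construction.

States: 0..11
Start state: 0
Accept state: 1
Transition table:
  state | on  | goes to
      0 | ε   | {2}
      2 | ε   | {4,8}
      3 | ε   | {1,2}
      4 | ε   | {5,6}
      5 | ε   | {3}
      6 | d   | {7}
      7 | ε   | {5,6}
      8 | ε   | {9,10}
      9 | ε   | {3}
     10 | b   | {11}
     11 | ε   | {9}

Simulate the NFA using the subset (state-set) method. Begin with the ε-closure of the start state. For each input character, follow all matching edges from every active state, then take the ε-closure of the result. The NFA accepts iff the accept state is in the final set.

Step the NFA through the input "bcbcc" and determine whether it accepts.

start: ε-closure({0}) = {0,1,2,3,4,5,6,8,9,10}
'b' @ 1: {1,2,3,4,5,6,8,9,10,11}  ✓accept
'c' @ 2: {}  — no active states
rest 'bcc' ignored (set empty)
after full input: {}  (accept=1 not in)

Answer: REJECT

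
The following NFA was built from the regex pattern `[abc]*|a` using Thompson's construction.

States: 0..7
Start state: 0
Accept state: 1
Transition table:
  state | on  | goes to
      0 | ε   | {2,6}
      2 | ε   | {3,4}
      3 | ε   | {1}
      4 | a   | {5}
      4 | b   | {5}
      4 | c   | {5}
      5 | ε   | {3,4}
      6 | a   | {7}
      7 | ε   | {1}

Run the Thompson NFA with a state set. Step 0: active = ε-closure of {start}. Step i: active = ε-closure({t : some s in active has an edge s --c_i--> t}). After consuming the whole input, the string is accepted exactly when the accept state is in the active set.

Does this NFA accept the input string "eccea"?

initial (ε-close {0}): {0,1,2,3,4,6}
'e' @ 1: {}  — dead — no transitions
rest 'ccea' ignored (set empty)
end set {} — state 1 not in

Answer: REJECT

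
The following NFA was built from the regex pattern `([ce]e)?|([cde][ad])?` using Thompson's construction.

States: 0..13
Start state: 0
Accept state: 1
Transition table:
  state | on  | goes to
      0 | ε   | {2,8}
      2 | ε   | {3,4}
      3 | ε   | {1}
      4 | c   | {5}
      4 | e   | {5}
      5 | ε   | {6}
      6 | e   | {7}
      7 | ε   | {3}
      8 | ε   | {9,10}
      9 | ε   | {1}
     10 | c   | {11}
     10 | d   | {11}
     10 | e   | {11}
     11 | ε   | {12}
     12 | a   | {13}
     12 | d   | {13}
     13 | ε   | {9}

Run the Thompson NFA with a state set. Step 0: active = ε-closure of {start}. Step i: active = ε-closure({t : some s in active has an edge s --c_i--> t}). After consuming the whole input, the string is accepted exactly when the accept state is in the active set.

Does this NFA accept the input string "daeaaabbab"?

Answer: REJECT

Derivation:
start: ε-closure({0}) = {0,1,2,3,4,8,9,10}
'd' @ 1: {11,12}
'a' @ 2: {1,9,13}  [accepting]
'e' @ 3: {}  — state set empty
rest 'aaabbab' ignored (set empty)
final: {}; accept 1 not in set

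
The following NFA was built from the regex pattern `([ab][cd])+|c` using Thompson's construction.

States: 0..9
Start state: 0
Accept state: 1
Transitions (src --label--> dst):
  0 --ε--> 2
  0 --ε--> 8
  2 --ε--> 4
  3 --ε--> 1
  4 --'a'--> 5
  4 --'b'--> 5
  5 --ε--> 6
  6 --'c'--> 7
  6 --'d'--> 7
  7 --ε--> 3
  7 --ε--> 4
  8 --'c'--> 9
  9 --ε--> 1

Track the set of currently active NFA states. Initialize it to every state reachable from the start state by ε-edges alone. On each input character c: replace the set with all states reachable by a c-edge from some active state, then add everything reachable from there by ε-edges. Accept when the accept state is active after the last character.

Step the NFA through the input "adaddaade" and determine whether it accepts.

initial (ε-close {0}): {0,2,4,8}
'a' @ 1: {5,6}
'd' @ 2: {1,3,4,7}  ✓accept
'a' @ 3: {5,6}
'd' @ 4: {1,3,4,7}  ✓accept
'd' @ 5: {}  — dead — no transitions
rest 'aade' ignored (set empty)
final: {}; accept 1 not in set

Answer: REJECT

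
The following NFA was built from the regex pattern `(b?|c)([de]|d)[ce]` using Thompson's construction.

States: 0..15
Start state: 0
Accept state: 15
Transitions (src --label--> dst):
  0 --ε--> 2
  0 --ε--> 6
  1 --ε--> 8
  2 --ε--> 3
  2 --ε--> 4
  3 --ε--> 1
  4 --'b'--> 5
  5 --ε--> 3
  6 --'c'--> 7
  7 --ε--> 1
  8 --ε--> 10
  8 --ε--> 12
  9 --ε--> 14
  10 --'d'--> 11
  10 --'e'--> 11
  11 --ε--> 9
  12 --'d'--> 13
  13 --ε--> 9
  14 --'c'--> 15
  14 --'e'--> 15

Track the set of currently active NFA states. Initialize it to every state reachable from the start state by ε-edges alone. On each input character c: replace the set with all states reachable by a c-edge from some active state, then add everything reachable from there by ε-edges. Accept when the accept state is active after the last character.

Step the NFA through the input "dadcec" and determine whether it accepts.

Answer: REJECT

Derivation:
initial (ε-close {0}): {0,1,2,3,4,6,8,10,12}
'd' @ 1: {9,11,13,14}
'a' @ 2: {}  — dead — no transitions
rest 'dcec' ignored (set empty)
after full input: {}  (accept=15 not in)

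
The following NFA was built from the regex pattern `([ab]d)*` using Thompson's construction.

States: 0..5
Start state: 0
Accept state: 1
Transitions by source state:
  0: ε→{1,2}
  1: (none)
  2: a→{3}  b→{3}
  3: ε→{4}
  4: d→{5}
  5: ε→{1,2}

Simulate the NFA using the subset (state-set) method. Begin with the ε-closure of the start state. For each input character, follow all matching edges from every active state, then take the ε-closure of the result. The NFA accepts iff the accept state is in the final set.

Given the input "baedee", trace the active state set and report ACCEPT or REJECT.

S₀ = ε-closure({0}) = {0,1,2}
'b' @ 1: {3,4}
'a' @ 2: {}  — no active states
rest 'edee' ignored (set empty)
final: {}; accept 1 not in set

Answer: REJECT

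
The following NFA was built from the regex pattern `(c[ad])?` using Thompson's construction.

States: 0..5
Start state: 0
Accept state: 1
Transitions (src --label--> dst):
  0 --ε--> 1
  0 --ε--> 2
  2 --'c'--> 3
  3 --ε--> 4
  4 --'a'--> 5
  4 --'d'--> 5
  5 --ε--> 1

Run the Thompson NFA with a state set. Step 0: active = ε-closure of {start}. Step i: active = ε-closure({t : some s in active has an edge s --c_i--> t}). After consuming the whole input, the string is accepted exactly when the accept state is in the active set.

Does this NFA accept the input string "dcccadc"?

Answer: REJECT

Derivation:
S₀ = ε-closure({0}) = {0,1,2}
'd' @ 1: {}  — no active states
rest 'cccadc' ignored (set empty)
final: {}; accept 1 not in set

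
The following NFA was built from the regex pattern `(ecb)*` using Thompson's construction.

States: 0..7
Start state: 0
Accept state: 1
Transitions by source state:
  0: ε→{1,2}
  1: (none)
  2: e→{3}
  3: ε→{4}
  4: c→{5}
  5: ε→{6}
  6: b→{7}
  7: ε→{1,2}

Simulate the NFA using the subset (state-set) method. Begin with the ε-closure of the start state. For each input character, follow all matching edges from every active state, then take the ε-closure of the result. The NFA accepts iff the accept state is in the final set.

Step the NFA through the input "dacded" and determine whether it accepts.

initial (ε-close {0}): {0,1,2}
'd' @ 1: {}  — no active states
rest 'acded' ignored (set empty)
final: {}; accept 1 not in set

Answer: REJECT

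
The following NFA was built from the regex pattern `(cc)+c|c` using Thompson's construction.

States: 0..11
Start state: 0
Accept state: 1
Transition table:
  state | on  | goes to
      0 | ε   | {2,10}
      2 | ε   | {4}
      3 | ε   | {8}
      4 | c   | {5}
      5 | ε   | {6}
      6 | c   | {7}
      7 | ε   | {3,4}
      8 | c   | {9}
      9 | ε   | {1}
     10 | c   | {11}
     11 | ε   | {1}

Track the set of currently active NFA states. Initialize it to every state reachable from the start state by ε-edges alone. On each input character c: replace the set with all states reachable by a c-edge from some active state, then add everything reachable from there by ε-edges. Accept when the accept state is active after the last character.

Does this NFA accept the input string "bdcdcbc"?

Answer: REJECT

Trace:
start: ε-closure({0}) = {0,2,4,10}
'b' @ 1: {}  — state set empty
rest 'dcdcbc' ignored (set empty)
after full input: {}  (accept=1 not in)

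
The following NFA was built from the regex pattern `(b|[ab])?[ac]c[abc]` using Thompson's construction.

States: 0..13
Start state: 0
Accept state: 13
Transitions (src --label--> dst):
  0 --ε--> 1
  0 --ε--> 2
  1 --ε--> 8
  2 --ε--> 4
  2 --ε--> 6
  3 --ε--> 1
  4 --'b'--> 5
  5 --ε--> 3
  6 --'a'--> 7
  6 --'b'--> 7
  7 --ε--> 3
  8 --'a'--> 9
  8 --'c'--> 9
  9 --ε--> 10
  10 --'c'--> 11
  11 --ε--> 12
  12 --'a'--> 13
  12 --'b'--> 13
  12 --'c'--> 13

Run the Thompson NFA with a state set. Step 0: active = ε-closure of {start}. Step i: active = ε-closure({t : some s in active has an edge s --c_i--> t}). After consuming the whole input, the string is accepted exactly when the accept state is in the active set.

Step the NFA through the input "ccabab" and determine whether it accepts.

Answer: REJECT

Derivation:
initial (ε-close {0}): {0,1,2,4,6,8}
'c' @ 1: {9,10}
'c' @ 2: {11,12}
'a' @ 3: {13}  ✓accept
'b' @ 4: {}  — no active states
rest 'ab' ignored (set empty)
after full input: {}  (accept=13 not in)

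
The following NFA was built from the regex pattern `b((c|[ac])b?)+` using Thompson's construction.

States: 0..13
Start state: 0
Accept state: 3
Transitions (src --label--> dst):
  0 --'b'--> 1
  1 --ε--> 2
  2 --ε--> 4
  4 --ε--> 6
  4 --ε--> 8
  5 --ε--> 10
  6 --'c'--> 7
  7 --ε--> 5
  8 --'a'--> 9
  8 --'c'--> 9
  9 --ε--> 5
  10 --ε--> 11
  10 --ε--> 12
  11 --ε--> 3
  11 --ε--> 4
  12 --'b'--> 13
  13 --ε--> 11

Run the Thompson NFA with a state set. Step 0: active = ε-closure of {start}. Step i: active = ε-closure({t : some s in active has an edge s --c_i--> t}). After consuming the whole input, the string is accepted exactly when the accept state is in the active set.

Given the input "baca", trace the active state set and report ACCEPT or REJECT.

S₀ = ε-closure({0}) = {0}
'b' @ 1: {1,2,4,6,8}
'a' @ 2: {3,4,5,6,8,9,10,11,12}  [accepting]
'c' @ 3: {3,4,5,6,7,8,9,10,11,12}  [accepting]
'a' @ 4: {3,4,5,6,8,9,10,11,12}  [accepting]
final: {3,4,5,6,8,9,10,11,12}; accept 3 in set

Answer: ACCEPT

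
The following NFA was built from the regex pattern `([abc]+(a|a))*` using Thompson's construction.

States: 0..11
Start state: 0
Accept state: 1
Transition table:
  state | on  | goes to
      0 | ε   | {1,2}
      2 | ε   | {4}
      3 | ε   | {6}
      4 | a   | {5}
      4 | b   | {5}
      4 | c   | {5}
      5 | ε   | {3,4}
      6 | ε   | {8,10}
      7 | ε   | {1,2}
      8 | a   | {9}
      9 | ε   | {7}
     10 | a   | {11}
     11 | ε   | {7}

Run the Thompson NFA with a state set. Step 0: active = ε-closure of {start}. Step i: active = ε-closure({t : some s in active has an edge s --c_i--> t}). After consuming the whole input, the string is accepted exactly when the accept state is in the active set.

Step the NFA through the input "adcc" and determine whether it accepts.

Answer: REJECT

Steps:
start: ε-closure({0}) = {0,1,2,4}
'a' @ 1: {3,4,5,6,8,10}
'd' @ 2: {}  — state set empty
rest 'cc' ignored (set empty)
end set {} — state 1 not in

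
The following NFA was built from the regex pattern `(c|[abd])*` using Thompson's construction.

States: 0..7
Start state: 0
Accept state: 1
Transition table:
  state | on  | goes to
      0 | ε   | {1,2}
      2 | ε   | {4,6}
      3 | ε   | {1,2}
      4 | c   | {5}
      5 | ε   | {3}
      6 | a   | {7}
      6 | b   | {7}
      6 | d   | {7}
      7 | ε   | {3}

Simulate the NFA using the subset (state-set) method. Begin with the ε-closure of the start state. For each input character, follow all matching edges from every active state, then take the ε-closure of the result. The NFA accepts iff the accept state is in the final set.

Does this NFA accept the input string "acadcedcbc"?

initial (ε-close {0}): {0,1,2,4,6}
'a' @ 1: {1,2,3,4,6,7}  [accepting]
'c' @ 2: {1,2,3,4,5,6}  [accepting]
'a' @ 3: {1,2,3,4,6,7}  [accepting]
'd' @ 4: {1,2,3,4,6,7}  [accepting]
'c' @ 5: {1,2,3,4,5,6}  [accepting]
'e' @ 6: {}  — no active states
rest 'dcbc' ignored (set empty)
after full input: {}  (accept=1 not in)

Answer: REJECT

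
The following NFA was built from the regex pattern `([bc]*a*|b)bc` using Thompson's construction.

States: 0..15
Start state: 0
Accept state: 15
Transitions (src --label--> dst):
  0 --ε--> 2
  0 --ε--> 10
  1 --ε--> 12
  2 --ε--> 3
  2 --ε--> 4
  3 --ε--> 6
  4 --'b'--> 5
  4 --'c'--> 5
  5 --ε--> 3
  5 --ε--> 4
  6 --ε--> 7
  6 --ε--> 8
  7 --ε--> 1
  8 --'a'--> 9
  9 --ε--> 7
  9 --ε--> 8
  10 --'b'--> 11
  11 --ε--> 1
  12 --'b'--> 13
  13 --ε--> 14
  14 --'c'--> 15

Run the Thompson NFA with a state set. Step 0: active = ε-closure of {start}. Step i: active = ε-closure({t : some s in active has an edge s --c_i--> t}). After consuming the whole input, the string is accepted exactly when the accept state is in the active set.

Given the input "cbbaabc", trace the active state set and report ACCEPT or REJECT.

start: ε-closure({0}) = {0,1,2,3,4,6,7,8,10,12}
'c' @ 1: {1,3,4,5,6,7,8,12}
'b' @ 2: {1,3,4,5,6,7,8,12,13,14}
'b' @ 3: {1,3,4,5,6,7,8,12,13,14}
'a' @ 4: {1,7,8,9,12}
'a' @ 5: {1,7,8,9,12}
'b' @ 6: {13,14}
'c' @ 7: {15}  ✓accept
final: {15}; accept 15 in set

Answer: ACCEPT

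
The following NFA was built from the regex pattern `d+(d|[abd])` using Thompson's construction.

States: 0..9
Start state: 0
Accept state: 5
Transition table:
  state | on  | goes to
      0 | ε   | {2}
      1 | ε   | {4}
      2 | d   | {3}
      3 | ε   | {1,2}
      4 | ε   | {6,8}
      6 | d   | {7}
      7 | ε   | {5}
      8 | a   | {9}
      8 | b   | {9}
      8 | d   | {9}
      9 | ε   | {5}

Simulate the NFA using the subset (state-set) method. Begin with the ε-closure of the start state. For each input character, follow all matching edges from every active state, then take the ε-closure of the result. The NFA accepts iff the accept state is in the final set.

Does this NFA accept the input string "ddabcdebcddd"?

Answer: REJECT

Steps:
S₀ = ε-closure({0}) = {0,2}
'd' @ 1: {1,2,3,4,6,8}
'd' @ 2: {1,2,3,4,5,6,7,8,9}  ✓accept
'a' @ 3: {5,9}  ✓accept
'b' @ 4: {}  — state set empty
rest 'cdebcddd' ignored (set empty)
after full input: {}  (accept=5 not in)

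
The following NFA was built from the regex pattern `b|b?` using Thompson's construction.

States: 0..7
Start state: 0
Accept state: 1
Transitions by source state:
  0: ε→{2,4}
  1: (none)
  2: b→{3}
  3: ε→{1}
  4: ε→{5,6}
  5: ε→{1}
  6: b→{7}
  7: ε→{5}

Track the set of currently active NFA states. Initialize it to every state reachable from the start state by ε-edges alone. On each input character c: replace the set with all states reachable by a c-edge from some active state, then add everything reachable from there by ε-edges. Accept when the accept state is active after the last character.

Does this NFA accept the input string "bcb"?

start: ε-closure({0}) = {0,1,2,4,5,6}
'b' @ 1: {1,3,5,7}  [accepting]
'c' @ 2: {}  — dead — no transitions
rest 'b' ignored (set empty)
final: {}; accept 1 not in set

Answer: REJECT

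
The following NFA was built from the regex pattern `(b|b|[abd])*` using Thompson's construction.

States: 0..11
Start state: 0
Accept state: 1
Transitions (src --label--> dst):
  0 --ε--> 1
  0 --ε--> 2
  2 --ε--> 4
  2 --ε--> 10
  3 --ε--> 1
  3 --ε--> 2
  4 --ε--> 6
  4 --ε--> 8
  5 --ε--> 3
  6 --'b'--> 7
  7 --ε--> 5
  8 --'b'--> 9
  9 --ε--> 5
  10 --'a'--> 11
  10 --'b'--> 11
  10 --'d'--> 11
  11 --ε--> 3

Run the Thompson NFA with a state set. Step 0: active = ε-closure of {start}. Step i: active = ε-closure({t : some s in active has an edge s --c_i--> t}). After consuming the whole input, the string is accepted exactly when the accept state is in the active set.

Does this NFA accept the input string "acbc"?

Answer: REJECT

Trace:
initial (ε-close {0}): {0,1,2,4,6,8,10}
'a' @ 1: {1,2,3,4,6,8,10,11}  (accept∈set)
'c' @ 2: {}  — state set empty
rest 'bc' ignored (set empty)
after full input: {}  (accept=1 not in)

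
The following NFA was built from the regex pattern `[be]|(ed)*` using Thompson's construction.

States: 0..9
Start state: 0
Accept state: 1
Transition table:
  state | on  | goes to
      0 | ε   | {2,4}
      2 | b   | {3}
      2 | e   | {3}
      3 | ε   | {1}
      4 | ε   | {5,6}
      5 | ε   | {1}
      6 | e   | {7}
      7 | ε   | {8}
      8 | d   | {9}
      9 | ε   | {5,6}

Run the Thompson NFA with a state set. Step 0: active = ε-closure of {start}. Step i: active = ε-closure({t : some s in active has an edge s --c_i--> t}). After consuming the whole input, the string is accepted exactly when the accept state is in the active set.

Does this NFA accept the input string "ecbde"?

Answer: REJECT

Steps:
S₀ = ε-closure({0}) = {0,1,2,4,5,6}
'e' @ 1: {1,3,7,8}  (accept∈set)
'c' @ 2: {}  — no active states
rest 'bde' ignored (set empty)
after full input: {}  (accept=1 not in)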